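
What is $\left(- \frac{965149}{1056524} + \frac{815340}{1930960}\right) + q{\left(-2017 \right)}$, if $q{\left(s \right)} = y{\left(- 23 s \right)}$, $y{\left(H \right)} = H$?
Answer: $\frac{295754799578043}{6375329947} \approx 46391.0$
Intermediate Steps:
$q{\left(s \right)} = - 23 s$
$\left(- \frac{965149}{1056524} + \frac{815340}{1930960}\right) + q{\left(-2017 \right)} = \left(- \frac{965149}{1056524} + \frac{815340}{1930960}\right) - -46391 = \left(\left(-965149\right) \frac{1}{1056524} + 815340 \cdot \frac{1}{1930960}\right) + 46391 = \left(- \frac{965149}{1056524} + \frac{40767}{96548}\right) + 46391 = - \frac{3131993234}{6375329947} + 46391 = \frac{295754799578043}{6375329947}$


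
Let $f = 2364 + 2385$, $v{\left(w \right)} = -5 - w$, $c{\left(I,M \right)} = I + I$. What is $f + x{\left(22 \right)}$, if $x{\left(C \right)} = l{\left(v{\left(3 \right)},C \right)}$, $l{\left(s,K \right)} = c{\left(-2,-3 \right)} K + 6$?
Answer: $4667$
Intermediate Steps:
$c{\left(I,M \right)} = 2 I$
$f = 4749$
$l{\left(s,K \right)} = 6 - 4 K$ ($l{\left(s,K \right)} = 2 \left(-2\right) K + 6 = - 4 K + 6 = 6 - 4 K$)
$x{\left(C \right)} = 6 - 4 C$
$f + x{\left(22 \right)} = 4749 + \left(6 - 88\right) = 4749 - 82 = 4667$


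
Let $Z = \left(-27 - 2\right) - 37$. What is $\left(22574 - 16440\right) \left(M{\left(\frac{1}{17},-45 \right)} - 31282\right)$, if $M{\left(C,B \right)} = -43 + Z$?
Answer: $-192552394$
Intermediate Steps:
$Z = -66$ ($Z = -29 - 37 = -66$)
$M{\left(C,B \right)} = -109$ ($M{\left(C,B \right)} = -43 - 66 = -109$)
$\left(22574 - 16440\right) \left(M{\left(\frac{1}{17},-45 \right)} - 31282\right) = \left(22574 - 16440\right) \left(-109 - 31282\right) = 6134 \left(-31391\right) = -192552394$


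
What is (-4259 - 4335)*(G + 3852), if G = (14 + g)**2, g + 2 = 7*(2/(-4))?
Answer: -67450009/2 ≈ -3.3725e+7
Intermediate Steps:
g = -11/2 (g = -2 + 7*(2/(-4)) = -2 + 7*(2*(-1/4)) = -2 + 7*(-1/2) = -2 - 7/2 = -11/2 ≈ -5.5000)
G = 289/4 (G = (14 - 11/2)**2 = (17/2)**2 = 289/4 ≈ 72.250)
(-4259 - 4335)*(G + 3852) = (-4259 - 4335)*(289/4 + 3852) = -8594*15697/4 = -67450009/2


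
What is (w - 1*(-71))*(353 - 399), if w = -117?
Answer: 2116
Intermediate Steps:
(w - 1*(-71))*(353 - 399) = (-117 - 1*(-71))*(353 - 399) = (-117 + 71)*(-46) = -46*(-46) = 2116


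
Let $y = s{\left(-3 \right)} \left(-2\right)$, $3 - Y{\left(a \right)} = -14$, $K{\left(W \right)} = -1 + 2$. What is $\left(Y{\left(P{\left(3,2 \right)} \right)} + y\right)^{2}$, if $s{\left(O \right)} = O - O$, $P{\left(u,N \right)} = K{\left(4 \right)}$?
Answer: $289$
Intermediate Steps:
$K{\left(W \right)} = 1$
$P{\left(u,N \right)} = 1$
$Y{\left(a \right)} = 17$ ($Y{\left(a \right)} = 3 - -14 = 3 + 14 = 17$)
$s{\left(O \right)} = 0$
$y = 0$ ($y = 0 \left(-2\right) = 0$)
$\left(Y{\left(P{\left(3,2 \right)} \right)} + y\right)^{2} = \left(17 + 0\right)^{2} = 17^{2} = 289$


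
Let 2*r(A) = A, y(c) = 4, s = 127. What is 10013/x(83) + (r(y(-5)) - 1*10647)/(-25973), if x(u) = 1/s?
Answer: 33028602068/25973 ≈ 1.2717e+6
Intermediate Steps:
x(u) = 1/127
r(A) = A/2
10013/x(83) + (r(y(-5)) - 1*10647)/(-25973) = 10013/(1/127) + ((1/2)*4 - 1*10647)/(-25973) = 10013*127 + (2 - 10647)*(-1/25973) = 1271651 - 10645*(-1/25973) = 1271651 + 10645/25973 = 33028602068/25973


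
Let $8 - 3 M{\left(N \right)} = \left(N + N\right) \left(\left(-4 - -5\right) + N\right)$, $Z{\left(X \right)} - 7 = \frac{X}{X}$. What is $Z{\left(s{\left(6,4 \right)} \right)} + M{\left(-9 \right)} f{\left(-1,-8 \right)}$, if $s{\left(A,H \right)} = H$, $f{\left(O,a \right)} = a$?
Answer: $\frac{1112}{3} \approx 370.67$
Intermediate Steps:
$Z{\left(X \right)} = 8$ ($Z{\left(X \right)} = 7 + \frac{X}{X} = 7 + 1 = 8$)
$M{\left(N \right)} = \frac{8}{3} - \frac{2 N \left(1 + N\right)}{3}$ ($M{\left(N \right)} = \frac{8}{3} - \frac{\left(N + N\right) \left(\left(-4 - -5\right) + N\right)}{3} = \frac{8}{3} - \frac{2 N \left(\left(-4 + 5\right) + N\right)}{3} = \frac{8}{3} - \frac{2 N \left(1 + N\right)}{3}$)
$Z{\left(s{\left(6,4 \right)} \right)} + M{\left(-9 \right)} f{\left(-1,-8 \right)} = 8 + \left(\frac{8}{3} - -6 - \frac{2 \left(-9\right)^{2}}{3}\right) \left(-8\right) = 8 + \left(\frac{8}{3} + 6 - 54\right) \left(-8\right) = 8 - - \frac{1088}{3} = 8 + \frac{1088}{3} = \frac{1112}{3}$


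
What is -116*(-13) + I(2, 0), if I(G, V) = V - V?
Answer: 1508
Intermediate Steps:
I(G, V) = 0
-116*(-13) + I(2, 0) = -116*(-13) + 0 = 1508 + 0 = 1508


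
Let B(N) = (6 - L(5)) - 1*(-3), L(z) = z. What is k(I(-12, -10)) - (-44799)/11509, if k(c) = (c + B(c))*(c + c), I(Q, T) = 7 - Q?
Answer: 10103665/11509 ≈ 877.89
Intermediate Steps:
B(N) = 4 (B(N) = (6 - 1*5) - 1*(-3) = (6 - 5) + 3 = 1 + 3 = 4)
k(c) = 2*c*(4 + c) (k(c) = (c + 4)*(c + c) = (4 + c)*(2*c) = 2*c*(4 + c))
k(I(-12, -10)) - (-44799)/11509 = 2*(7 - 1*(-12))*(4 + (7 - 1*(-12))) - (-44799)/11509 = 2*(7 + 12)*(4 + (7 + 12)) - (-44799)/11509 = 2*19*(4 + 19) - 1*(-44799/11509) = 2*19*23 + 44799/11509 = 874 + 44799/11509 = 10103665/11509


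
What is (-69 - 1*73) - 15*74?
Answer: -1252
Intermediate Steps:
(-69 - 1*73) - 15*74 = (-69 - 73) - 1110 = -142 - 1110 = -1252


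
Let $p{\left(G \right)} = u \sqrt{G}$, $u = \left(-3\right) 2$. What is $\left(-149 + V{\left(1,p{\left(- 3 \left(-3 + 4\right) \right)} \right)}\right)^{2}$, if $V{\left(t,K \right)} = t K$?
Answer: $22093 + 1788 i \sqrt{3} \approx 22093.0 + 3096.9 i$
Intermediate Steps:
$u = -6$
$p{\left(G \right)} = - 6 \sqrt{G}$
$V{\left(t,K \right)} = K t$
$\left(-149 + V{\left(1,p{\left(- 3 \left(-3 + 4\right) \right)} \right)}\right)^{2} = \left(-149 + - 6 \sqrt{- 3 \left(-3 + 4\right)} 1\right)^{2} = \left(-149 + - 6 \sqrt{\left(-3\right) 1} \cdot 1\right)^{2} = \left(-149 + - 6 \sqrt{-3} \cdot 1\right)^{2} = \left(-149 + - 6 i \sqrt{3} \cdot 1\right)^{2} = \left(-149 - 6 i \sqrt{3}\right)^{2}$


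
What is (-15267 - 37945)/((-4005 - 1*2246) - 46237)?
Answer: 13303/13122 ≈ 1.0138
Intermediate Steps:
(-15267 - 37945)/((-4005 - 1*2246) - 46237) = -53212/((-4005 - 2246) - 46237) = -53212/(-6251 - 46237) = -53212/(-52488) = -53212*(-1/52488) = 13303/13122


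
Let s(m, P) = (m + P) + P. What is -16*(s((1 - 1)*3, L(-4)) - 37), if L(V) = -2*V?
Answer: 336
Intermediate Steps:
s(m, P) = m + 2*P (s(m, P) = (P + m) + P = m + 2*P)
-16*(s((1 - 1)*3, L(-4)) - 37) = -16*(((1 - 1)*3 + 2*(-2*(-4))) - 37) = -16*((0*3 + 2*8) - 37) = -16*((0 + 16) - 37) = -16*(16 - 37) = -16*(-21) = 336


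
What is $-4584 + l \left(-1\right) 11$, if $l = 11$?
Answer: $-4705$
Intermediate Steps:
$-4584 + l \left(-1\right) 11 = -4584 + 11 \left(-1\right) 11 = -4584 - 121 = -4705$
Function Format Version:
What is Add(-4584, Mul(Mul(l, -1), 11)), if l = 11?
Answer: -4705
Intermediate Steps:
Add(-4584, Mul(Mul(l, -1), 11)) = Add(-4584, Mul(Mul(11, -1), 11)) = Add(-4584, Mul(-11, 11)) = Add(-4584, -121) = -4705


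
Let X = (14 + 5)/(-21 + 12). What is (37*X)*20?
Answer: -14060/9 ≈ -1562.2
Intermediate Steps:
X = -19/9 (X = 19/(-9) = 19*(-1/9) = -19/9 ≈ -2.1111)
(37*X)*20 = (37*(-19/9))*20 = -703/9*20 = -14060/9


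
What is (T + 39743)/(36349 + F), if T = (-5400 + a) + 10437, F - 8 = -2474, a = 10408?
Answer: 55188/33883 ≈ 1.6288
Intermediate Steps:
F = -2466 (F = 8 - 2474 = -2466)
T = 15445 (T = (-5400 + 10408) + 10437 = 5008 + 10437 = 15445)
(T + 39743)/(36349 + F) = (15445 + 39743)/(36349 - 2466) = 55188/33883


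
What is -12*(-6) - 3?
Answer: 69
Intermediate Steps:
-12*(-6) - 3 = 72 - 3 = 69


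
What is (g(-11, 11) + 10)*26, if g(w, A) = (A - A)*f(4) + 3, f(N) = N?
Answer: 338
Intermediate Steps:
g(w, A) = 3 (g(w, A) = (A - A)*4 + 3 = 0*4 + 3 = 0 + 3 = 3)
(g(-11, 11) + 10)*26 = (3 + 10)*26 = 13*26 = 338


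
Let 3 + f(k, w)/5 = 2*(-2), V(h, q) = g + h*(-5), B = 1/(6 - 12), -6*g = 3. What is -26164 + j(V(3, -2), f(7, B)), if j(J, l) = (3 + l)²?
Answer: -25140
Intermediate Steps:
g = -½ (g = -⅙*3 = -½ ≈ -0.50000)
B = -⅙ (B = 1/(-6) = -⅙ ≈ -0.16667)
V(h, q) = -½ - 5*h (V(h, q) = -½ + h*(-5) = -½ - 5*h)
f(k, w) = -35 (f(k, w) = -15 + 5*(2*(-2)) = -15 + 5*(-4) = -15 - 20 = -35)
-26164 + j(V(3, -2), f(7, B)) = -26164 + (3 - 35)² = -26164 + (-32)² = -26164 + 1024 = -25140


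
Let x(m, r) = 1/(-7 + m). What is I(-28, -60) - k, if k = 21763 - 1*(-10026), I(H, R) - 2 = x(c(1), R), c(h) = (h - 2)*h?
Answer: -254297/8 ≈ -31787.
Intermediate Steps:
c(h) = h*(-2 + h) (c(h) = (-2 + h)*h = h*(-2 + h))
I(H, R) = 15/8 (I(H, R) = 2 + 1/(-7 + 1*(-2 + 1)) = 2 + 1/(-7 + 1*(-1)) = 2 + 1/(-7 - 1) = 2 + 1/(-8) = 2 - ⅛ = 15/8)
k = 31789 (k = 21763 + 10026 = 31789)
I(-28, -60) - k = 15/8 - 1*31789 = 15/8 - 31789 = -254297/8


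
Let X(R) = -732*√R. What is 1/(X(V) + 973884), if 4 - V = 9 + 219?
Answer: 81157/79047505836 + 61*I*√14/19761876459 ≈ 1.0267e-6 + 1.155e-8*I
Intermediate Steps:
V = -224 (V = 4 - (9 + 219) = 4 - 1*228 = 4 - 228 = -224)
1/(X(V) + 973884) = 1/(-2928*I*√14 + 973884) = 1/(973884 - 2928*I*√14)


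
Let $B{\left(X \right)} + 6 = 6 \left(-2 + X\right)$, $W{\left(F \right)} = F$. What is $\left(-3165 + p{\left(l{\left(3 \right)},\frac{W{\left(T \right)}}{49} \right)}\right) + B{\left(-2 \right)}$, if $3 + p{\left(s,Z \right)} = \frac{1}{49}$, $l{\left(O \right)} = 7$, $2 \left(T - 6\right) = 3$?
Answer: $- \frac{156701}{49} \approx -3198.0$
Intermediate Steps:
$T = \frac{15}{2}$ ($T = 6 + \frac{1}{2} \cdot 3 = 6 + \frac{3}{2} = \frac{15}{2} \approx 7.5$)
$B{\left(X \right)} = -18 + 6 X$ ($B{\left(X \right)} = -6 + 6 \left(-2 + X\right) = -6 + \left(-12 + 6 X\right) = -18 + 6 X$)
$p{\left(s,Z \right)} = - \frac{146}{49}$ ($p{\left(s,Z \right)} = -3 + \frac{1}{49} = - \frac{146}{49}$)
$\left(-3165 + p{\left(l{\left(3 \right)},\frac{W{\left(T \right)}}{49} \right)}\right) + B{\left(-2 \right)} = \left(-3165 - \frac{146}{49}\right) + \left(-18 + 6 \left(-2\right)\right) = - \frac{155231}{49} - 30 = - \frac{156701}{49}$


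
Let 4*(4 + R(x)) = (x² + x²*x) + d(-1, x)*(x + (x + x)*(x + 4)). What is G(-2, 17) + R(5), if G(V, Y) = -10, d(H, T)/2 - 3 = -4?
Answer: -24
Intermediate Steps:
d(H, T) = -2 (d(H, T) = 6 + 2*(-4) = 6 - 8 = -2)
R(x) = -4 - x/2 + x²/4 + x³/4 - x*(4 + x) (R(x) = -4 + ((x² + x²*x) - 2*(x + (x + x)*(x + 4)))/4 = -4 + ((x² + x³) - 2*(x + (2*x)*(4 + x)))/4 = -4 + ((x² + x³) - 2*(x + 2*x*(4 + x)))/4 = -4 + ((x² + x³) + (-2*x - 4*x*(4 + x)))/4 = -4 + (x² + x³ - 2*x - 4*x*(4 + x))/4 = -4 + (-x/2 + x²/4 + x³/4 - x*(4 + x)) = -4 - x/2 + x²/4 + x³/4 - x*(4 + x))
G(-2, 17) + R(5) = -10 + (-4 - 9/2*5 - ¾*5² + (¼)*5³) = -10 + (-4 - 45/2 - ¾*25 + (¼)*125) = -10 + (-4 - 45/2 - 75/4 + 125/4) = -10 - 14 = -24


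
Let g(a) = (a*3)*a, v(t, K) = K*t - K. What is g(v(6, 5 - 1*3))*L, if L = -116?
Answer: -34800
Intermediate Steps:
v(t, K) = -K + K*t
g(a) = 3*a**2 (g(a) = (3*a)*a = 3*a**2)
g(v(6, 5 - 1*3))*L = (3*((5 - 1*3)*(-1 + 6))**2)*(-116) = (3*((5 - 3)*5)**2)*(-116) = (3*(2*5)**2)*(-116) = (3*10**2)*(-116) = (3*100)*(-116) = 300*(-116) = -34800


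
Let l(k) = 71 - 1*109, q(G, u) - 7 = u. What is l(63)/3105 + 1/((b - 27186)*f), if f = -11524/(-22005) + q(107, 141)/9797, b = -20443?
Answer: -210902837826361/17178286065865560 ≈ -0.012277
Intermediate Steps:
q(G, u) = 7 + u
l(k) = -38 (l(k) = 71 - 109 = -38)
f = 116157368/215582985 (f = -11524/(-22005) + (7 + 141)/9797 = -11524*(-1/22005) + 148*(1/9797) = 11524/22005 + 148/9797 = 116157368/215582985 ≈ 0.53881)
l(63)/3105 + 1/((b - 27186)*f) = -38/3105 + 1/((-20443 - 27186)*(116157368/215582985)) = -38*1/3105 + (215582985/116157368)/(-47629) = -38/3105 - 1/47629*215582985/116157368 = -38/3105 - 215582985/5532459280472 = -210902837826361/17178286065865560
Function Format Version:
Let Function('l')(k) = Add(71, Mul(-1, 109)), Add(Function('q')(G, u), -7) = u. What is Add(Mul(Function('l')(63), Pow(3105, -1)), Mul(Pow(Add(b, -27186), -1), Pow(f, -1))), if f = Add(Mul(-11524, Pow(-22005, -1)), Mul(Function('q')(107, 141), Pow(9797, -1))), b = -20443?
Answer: Rational(-210902837826361, 17178286065865560) ≈ -0.012277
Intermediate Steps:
Function('q')(G, u) = Add(7, u)
Function('l')(k) = -38 (Function('l')(k) = Add(71, -109) = -38)
f = Rational(116157368, 215582985) (f = Add(Mul(-11524, Pow(-22005, -1)), Mul(Add(7, 141), Pow(9797, -1))) = Add(Mul(-11524, Rational(-1, 22005)), Mul(148, Rational(1, 9797))) = Add(Rational(11524, 22005), Rational(148, 9797)) = Rational(116157368, 215582985) ≈ 0.53881)
Add(Mul(Function('l')(63), Pow(3105, -1)), Mul(Pow(Add(b, -27186), -1), Pow(f, -1))) = Add(Mul(-38, Pow(3105, -1)), Mul(Pow(Add(-20443, -27186), -1), Pow(Rational(116157368, 215582985), -1))) = Add(Mul(-38, Rational(1, 3105)), Mul(Pow(-47629, -1), Rational(215582985, 116157368))) = Add(Rational(-38, 3105), Mul(Rational(-1, 47629), Rational(215582985, 116157368))) = Add(Rational(-38, 3105), Rational(-215582985, 5532459280472)) = Rational(-210902837826361, 17178286065865560)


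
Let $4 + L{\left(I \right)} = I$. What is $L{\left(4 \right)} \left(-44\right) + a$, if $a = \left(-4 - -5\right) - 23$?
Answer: $-22$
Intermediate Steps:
$L{\left(I \right)} = -4 + I$
$a = -22$ ($a = \left(-4 + 5\right) - 23 = 1 - 23 = -22$)
$L{\left(4 \right)} \left(-44\right) + a = \left(-4 + 4\right) \left(-44\right) - 22 = 0 \left(-44\right) - 22 = 0 - 22 = -22$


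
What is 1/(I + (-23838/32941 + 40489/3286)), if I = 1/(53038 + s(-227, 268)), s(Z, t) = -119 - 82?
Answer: 5719294885462/66332548850723 ≈ 0.086222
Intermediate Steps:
s(Z, t) = -201
I = 1/52837 (I = 1/(53038 - 201) = 1/52837 ≈ 1.8926e-5)
1/(I + (-23838/32941 + 40489/3286)) = 1/(1/52837 + (-23838/32941 + 40489/3286)) = 1/(1/52837 + 1255416481/108244126) = 1/(66332548850723/5719294885462) = 5719294885462/66332548850723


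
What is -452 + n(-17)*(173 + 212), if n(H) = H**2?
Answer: 110813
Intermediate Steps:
-452 + n(-17)*(173 + 212) = -452 + (-17)**2*(173 + 212) = -452 + 289*385 = -452 + 111265 = 110813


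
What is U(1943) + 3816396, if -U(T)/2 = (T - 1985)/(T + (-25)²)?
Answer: 816708751/214 ≈ 3.8164e+6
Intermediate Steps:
U(T) = -2*(-1985 + T)/(625 + T) (U(T) = -2*(T - 1985)/(T + (-25)²) = -2*(-1985 + T)/(T + 625) = -2*(-1985 + T)/(625 + T))
U(1943) + 3816396 = 2*(1985 - 1*1943)/(625 + 1943) + 3816396 = 2*(1985 - 1943)/2568 + 3816396 = 2*(1/2568)*42 + 3816396 = 7/214 + 3816396 = 816708751/214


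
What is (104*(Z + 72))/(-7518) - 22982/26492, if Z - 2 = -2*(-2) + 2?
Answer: -549151/278166 ≈ -1.9742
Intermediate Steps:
Z = 8 (Z = 2 + (-2*(-2) + 2) = 2 + (4 + 2) = 2 + 6 = 8)
(104*(Z + 72))/(-7518) - 22982/26492 = (104*(8 + 72))/(-7518) - 22982/26492 = (104*80)*(-1/7518) - 22982*1/26492 = 8320*(-1/7518) - 11491/13246 = -4160/3759 - 11491/13246 = -549151/278166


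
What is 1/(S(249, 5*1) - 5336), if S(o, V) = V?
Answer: -1/5331 ≈ -0.00018758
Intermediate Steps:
1/(S(249, 5*1) - 5336) = 1/(5*1 - 5336) = 1/(5 - 5336) = 1/(-5331) = -1/5331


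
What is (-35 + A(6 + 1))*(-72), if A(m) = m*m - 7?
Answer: -504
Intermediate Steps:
A(m) = -7 + m² (A(m) = m² - 7 = -7 + m²)
(-35 + A(6 + 1))*(-72) = (-35 + (-7 + (6 + 1)²))*(-72) = (-35 + (-7 + 7²))*(-72) = (-35 + (-7 + 49))*(-72) = (-35 + 42)*(-72) = 7*(-72) = -504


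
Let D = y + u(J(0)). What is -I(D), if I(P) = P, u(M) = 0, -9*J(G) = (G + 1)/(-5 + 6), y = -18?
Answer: 18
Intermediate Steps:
J(G) = -⅑ - G/9 (J(G) = -(G + 1)/(9*(-5 + 6)) = -(1 + G)/(9*1) = -(1 + G)/9 = -⅑ - G/9)
D = -18 (D = -18 + 0 = -18)
-I(D) = -1*(-18) = 18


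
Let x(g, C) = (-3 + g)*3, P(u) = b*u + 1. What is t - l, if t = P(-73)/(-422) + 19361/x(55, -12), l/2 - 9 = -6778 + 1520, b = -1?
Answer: 349631567/32916 ≈ 10622.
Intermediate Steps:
P(u) = 1 - u (P(u) = -u + 1 = 1 - u)
x(g, C) = -9 + 3*g
l = -10498 (l = 18 + 2*(-6778 + 1520) = 18 + 2*(-5258) = 18 - 10516 = -10498)
t = 4079399/32916 (t = (1 - 1*(-73))/(-422) + 19361/(-9 + 3*55) = (1 + 73)*(-1/422) + 19361/(-9 + 165) = 74*(-1/422) + 19361/156 = -37/211 + 19361*(1/156) = -37/211 + 19361/156 = 4079399/32916 ≈ 123.93)
t - l = 4079399/32916 - 1*(-10498) = 4079399/32916 + 10498 = 349631567/32916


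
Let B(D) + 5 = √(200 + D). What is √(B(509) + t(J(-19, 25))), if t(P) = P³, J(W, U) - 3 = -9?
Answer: √(-221 + √709) ≈ 13.942*I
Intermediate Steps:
J(W, U) = -6 (J(W, U) = 3 - 9 = -6)
B(D) = -5 + √(200 + D)
√(B(509) + t(J(-19, 25))) = √((-5 + √(200 + 509)) + (-6)³) = √((-5 + √709) - 216) = √(-221 + √709)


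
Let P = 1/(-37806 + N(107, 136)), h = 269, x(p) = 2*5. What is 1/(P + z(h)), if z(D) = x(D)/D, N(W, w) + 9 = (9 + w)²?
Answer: 4516510/167631 ≈ 26.943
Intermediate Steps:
N(W, w) = -9 + (9 + w)²
x(p) = 10
z(D) = 10/D
P = -1/16790 (P = 1/(-37806 + (-9 + (9 + 136)²)) = 1/(-37806 + (-9 + 145²)) = 1/(-37806 + (-9 + 21025)) = 1/(-37806 + 21016) = 1/(-16790) = -1/16790 ≈ -5.9559e-5)
1/(P + z(h)) = 1/(-1/16790 + 10/269) = 1/(167631/4516510) = 4516510/167631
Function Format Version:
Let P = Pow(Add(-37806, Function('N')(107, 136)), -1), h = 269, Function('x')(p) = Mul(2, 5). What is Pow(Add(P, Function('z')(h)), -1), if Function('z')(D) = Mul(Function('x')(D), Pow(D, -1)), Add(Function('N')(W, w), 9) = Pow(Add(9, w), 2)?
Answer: Rational(4516510, 167631) ≈ 26.943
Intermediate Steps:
Function('N')(W, w) = Add(-9, Pow(Add(9, w), 2))
Function('x')(p) = 10
Function('z')(D) = Mul(10, Pow(D, -1))
P = Rational(-1, 16790) (P = Pow(Add(-37806, Add(-9, Pow(Add(9, 136), 2))), -1) = Pow(Add(-37806, Add(-9, Pow(145, 2))), -1) = Pow(Add(-37806, Add(-9, 21025)), -1) = Pow(Add(-37806, 21016), -1) = Pow(-16790, -1) = Rational(-1, 16790) ≈ -5.9559e-5)
Pow(Add(P, Function('z')(h)), -1) = Pow(Add(Rational(-1, 16790), Mul(10, Pow(269, -1))), -1) = Pow(Add(Rational(-1, 16790), Mul(10, Rational(1, 269))), -1) = Pow(Add(Rational(-1, 16790), Rational(10, 269)), -1) = Pow(Rational(167631, 4516510), -1) = Rational(4516510, 167631)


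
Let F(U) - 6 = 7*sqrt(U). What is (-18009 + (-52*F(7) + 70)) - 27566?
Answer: -45817 - 364*sqrt(7) ≈ -46780.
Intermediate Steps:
F(U) = 6 + 7*sqrt(U)
(-18009 + (-52*F(7) + 70)) - 27566 = (-18009 + (-52*(6 + 7*sqrt(7)) + 70)) - 27566 = (-18009 + ((-312 - 364*sqrt(7)) + 70)) - 27566 = (-18009 + (-242 - 364*sqrt(7))) - 27566 = (-18251 - 364*sqrt(7)) - 27566 = -45817 - 364*sqrt(7)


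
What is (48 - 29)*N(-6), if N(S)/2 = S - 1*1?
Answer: -266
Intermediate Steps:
N(S) = -2 + 2*S (N(S) = 2*(S - 1*1) = 2*(S - 1) = 2*(-1 + S) = -2 + 2*S)
(48 - 29)*N(-6) = (48 - 29)*(-2 + 2*(-6)) = 19*(-2 - 12) = 19*(-14) = -266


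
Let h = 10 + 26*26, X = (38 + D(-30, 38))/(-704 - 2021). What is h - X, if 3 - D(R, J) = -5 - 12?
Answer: 1869408/2725 ≈ 686.02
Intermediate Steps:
D(R, J) = 20 (D(R, J) = 3 - (-5 - 12) = 3 - 1*(-17) = 3 + 17 = 20)
X = -58/2725 (X = (38 + 20)/(-704 - 2021) = 58/(-2725) = 58*(-1/2725) = -58/2725 ≈ -0.021284)
h = 686 (h = 10 + 676 = 686)
h - X = 686 - 1*(-58/2725) = 686 + 58/2725 = 1869408/2725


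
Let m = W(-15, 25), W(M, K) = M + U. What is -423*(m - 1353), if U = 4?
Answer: 576972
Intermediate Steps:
W(M, K) = 4 + M (W(M, K) = M + 4 = 4 + M)
m = -11 (m = 4 - 15 = -11)
-423*(m - 1353) = -423*(-11 - 1353) = -423*(-1364) = 576972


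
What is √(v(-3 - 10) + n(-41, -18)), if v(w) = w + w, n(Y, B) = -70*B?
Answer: √1234 ≈ 35.128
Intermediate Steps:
v(w) = 2*w
√(v(-3 - 10) + n(-41, -18)) = √(2*(-3 - 10) - 70*(-18)) = √(2*(-13) + 1260) = √(-26 + 1260) = √1234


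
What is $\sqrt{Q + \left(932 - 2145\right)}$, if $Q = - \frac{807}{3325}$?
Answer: $\frac{4 i \sqrt{33532891}}{665} \approx 34.832 i$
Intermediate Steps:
$Q = - \frac{807}{3325}$ ($Q = \left(-807\right) \frac{1}{3325} = - \frac{807}{3325} \approx -0.24271$)
$\sqrt{Q + \left(932 - 2145\right)} = \sqrt{- \frac{807}{3325} + \left(932 - 2145\right)} = \sqrt{- \frac{807}{3325} - 1213} = \sqrt{- \frac{4034032}{3325}} = \frac{4 i \sqrt{33532891}}{665}$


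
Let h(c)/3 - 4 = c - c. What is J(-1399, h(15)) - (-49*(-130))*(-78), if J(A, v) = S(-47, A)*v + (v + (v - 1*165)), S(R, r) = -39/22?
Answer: 5463675/11 ≈ 4.9670e+5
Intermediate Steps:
S(R, r) = -39/22 (S(R, r) = -39*1/22 = -39/22)
h(c) = 12 (h(c) = 12 + 3*(c - c) = 12 + 3*0 = 12 + 0 = 12)
J(A, v) = -165 + 5*v/22 (J(A, v) = -39*v/22 + (v + (v - 1*165)) = -39*v/22 + (v + (v - 165)) = -39*v/22 + (v + (-165 + v)) = -39*v/22 + (-165 + 2*v) = -165 + 5*v/22)
J(-1399, h(15)) - (-49*(-130))*(-78) = (-165 + (5/22)*12) - (-49*(-130))*(-78) = (-165 + 30/11) - 6370*(-78) = -1785/11 - 1*(-496860) = -1785/11 + 496860 = 5463675/11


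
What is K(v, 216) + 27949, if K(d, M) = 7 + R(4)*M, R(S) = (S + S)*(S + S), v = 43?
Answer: 41780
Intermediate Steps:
R(S) = 4*S² (R(S) = (2*S)*(2*S) = 4*S²)
K(d, M) = 7 + 64*M (K(d, M) = 7 + (4*4²)*M = 7 + (4*16)*M = 7 + 64*M)
K(v, 216) + 27949 = (7 + 64*216) + 27949 = (7 + 13824) + 27949 = 13831 + 27949 = 41780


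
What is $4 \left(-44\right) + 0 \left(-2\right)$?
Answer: $-176$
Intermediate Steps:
$4 \left(-44\right) + 0 \left(-2\right) = -176 + 0 = -176$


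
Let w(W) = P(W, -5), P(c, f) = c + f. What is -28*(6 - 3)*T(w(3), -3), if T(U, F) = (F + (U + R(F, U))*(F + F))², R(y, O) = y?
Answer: -61236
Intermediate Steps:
w(W) = -5 + W (w(W) = W - 5 = -5 + W)
T(U, F) = (F + 2*F*(F + U))² (T(U, F) = (F + (U + F)*(F + F))² = (F + (F + U)*(2*F))² = (F + 2*F*(F + U))²)
-28*(6 - 3)*T(w(3), -3) = -28*(6 - 3)*(-3)²*(1 + 2*(-3) + 2*(-5 + 3))² = -84*9*(1 - 6 + 2*(-2))² = -84*9*(1 - 6 - 4)² = -84*9*(-9)² = -84*9*81 = -84*729 = -28*2187 = -61236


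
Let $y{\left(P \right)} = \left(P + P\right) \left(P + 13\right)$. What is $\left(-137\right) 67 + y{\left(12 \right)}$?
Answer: $-8579$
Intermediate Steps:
$y{\left(P \right)} = 2 P \left(13 + P\right)$
$\left(-137\right) 67 + y{\left(12 \right)} = \left(-137\right) 67 + 2 \cdot 12 \left(13 + 12\right) = -9179 + 2 \cdot 12 \cdot 25 = -9179 + 600 = -8579$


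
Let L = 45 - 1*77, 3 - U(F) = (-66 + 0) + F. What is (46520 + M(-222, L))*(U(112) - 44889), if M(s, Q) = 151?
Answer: -2097021372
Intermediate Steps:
U(F) = 69 - F (U(F) = 3 - ((-66 + 0) + F) = 3 - (-66 + F) = 3 + (66 - F) = 69 - F)
L = -32 (L = 45 - 77 = -32)
(46520 + M(-222, L))*(U(112) - 44889) = (46520 + 151)*((69 - 1*112) - 44889) = 46671*((69 - 112) - 44889) = 46671*(-43 - 44889) = 46671*(-44932) = -2097021372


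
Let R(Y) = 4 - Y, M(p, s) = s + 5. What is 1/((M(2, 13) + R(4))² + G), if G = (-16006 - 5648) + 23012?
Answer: 1/1682 ≈ 0.00059453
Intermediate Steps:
M(p, s) = 5 + s
G = 1358 (G = -21654 + 23012 = 1358)
1/((M(2, 13) + R(4))² + G) = 1/(((5 + 13) + (4 - 1*4))² + 1358) = 1/((18 + (4 - 4))² + 1358) = 1/((18 + 0)² + 1358) = 1/(18² + 1358) = 1/(324 + 1358) = 1/1682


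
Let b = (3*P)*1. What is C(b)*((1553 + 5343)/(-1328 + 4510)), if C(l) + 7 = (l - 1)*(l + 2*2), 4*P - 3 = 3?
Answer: 78442/1591 ≈ 49.304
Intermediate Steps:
P = 3/2 (P = 3/4 + (1/4)*3 = 3/4 + 3/4 = 3/2 ≈ 1.5000)
b = 9/2 (b = (3*(3/2))*1 = (9/2)*1 = 9/2 ≈ 4.5000)
C(l) = -7 + (-1 + l)*(4 + l) (C(l) = -7 + (l - 1)*(l + 2*2) = -7 + (-1 + l)*(l + 4) = -7 + (-1 + l)*(4 + l))
C(b)*((1553 + 5343)/(-1328 + 4510)) = (-11 + (9/2)**2 + 3*(9/2))*((1553 + 5343)/(-1328 + 4510)) = (-11 + 81/4 + 27/2)*(6896/3182) = 91*(6896*(1/3182))/4 = (91/4)*(3448/1591) = 78442/1591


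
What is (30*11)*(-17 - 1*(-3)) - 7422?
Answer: -12042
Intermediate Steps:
(30*11)*(-17 - 1*(-3)) - 7422 = 330*(-17 + 3) - 7422 = 330*(-14) - 7422 = -4620 - 7422 = -12042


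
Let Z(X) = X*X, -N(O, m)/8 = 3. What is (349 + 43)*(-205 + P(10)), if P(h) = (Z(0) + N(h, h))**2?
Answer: 145432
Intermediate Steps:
N(O, m) = -24 (N(O, m) = -8*3 = -24)
Z(X) = X**2
P(h) = 576 (P(h) = (0**2 - 24)**2 = (0 - 24)**2 = (-24)**2 = 576)
(349 + 43)*(-205 + P(10)) = (349 + 43)*(-205 + 576) = 392*371 = 145432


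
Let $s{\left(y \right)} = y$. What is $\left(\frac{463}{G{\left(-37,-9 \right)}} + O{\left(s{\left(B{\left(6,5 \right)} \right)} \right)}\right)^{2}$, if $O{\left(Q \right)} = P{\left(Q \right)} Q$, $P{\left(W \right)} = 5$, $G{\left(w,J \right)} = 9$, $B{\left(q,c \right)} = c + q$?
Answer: $\frac{917764}{81} \approx 11330.0$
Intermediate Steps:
$O{\left(Q \right)} = 5 Q$
$\left(\frac{463}{G{\left(-37,-9 \right)}} + O{\left(s{\left(B{\left(6,5 \right)} \right)} \right)}\right)^{2} = \left(\frac{463}{9} + 5 \left(5 + 6\right)\right)^{2} = \left(463 \cdot \frac{1}{9} + 5 \cdot 11\right)^{2} = \left(\frac{463}{9} + 55\right)^{2} = \left(\frac{958}{9}\right)^{2} = \frac{917764}{81}$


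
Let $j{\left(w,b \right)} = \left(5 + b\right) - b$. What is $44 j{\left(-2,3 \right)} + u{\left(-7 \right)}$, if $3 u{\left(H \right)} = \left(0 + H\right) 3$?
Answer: $213$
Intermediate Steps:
$u{\left(H \right)} = H$ ($u{\left(H \right)} = \frac{\left(0 + H\right) 3}{3} = \frac{H 3}{3} = \frac{3 H}{3} = H$)
$j{\left(w,b \right)} = 5$
$44 j{\left(-2,3 \right)} + u{\left(-7 \right)} = 44 \cdot 5 - 7 = 220 - 7 = 213$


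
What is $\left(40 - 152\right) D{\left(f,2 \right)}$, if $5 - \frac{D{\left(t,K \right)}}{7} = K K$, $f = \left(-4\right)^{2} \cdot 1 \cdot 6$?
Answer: $-784$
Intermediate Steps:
$f = 96$ ($f = 16 \cdot 1 \cdot 6 = 16 \cdot 6 = 96$)
$D{\left(t,K \right)} = 35 - 7 K^{2}$ ($D{\left(t,K \right)} = 35 - 7 K K = 35 - 7 K^{2}$)
$\left(40 - 152\right) D{\left(f,2 \right)} = \left(40 - 152\right) \left(35 - 7 \cdot 2^{2}\right) = - 112 \left(35 - 28\right) = \left(-112\right) 7 = -784$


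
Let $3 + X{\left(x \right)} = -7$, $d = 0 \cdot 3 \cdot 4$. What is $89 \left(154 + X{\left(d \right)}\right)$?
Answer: $12816$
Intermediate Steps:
$d = 0$ ($d = 0 \cdot 4 = 0$)
$X{\left(x \right)} = -10$ ($X{\left(x \right)} = -3 - 7 = -10$)
$89 \left(154 + X{\left(d \right)}\right) = 89 \left(154 - 10\right) = 89 \cdot 144 = 12816$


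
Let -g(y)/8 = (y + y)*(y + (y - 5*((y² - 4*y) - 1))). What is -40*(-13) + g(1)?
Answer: 168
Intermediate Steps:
g(y) = -16*y*(5 - 5*y² + 22*y) (g(y) = -8*(y + y)*(y + (y - 5*((y² - 4*y) - 1))) = -8*2*y*(y + (y - 5*(-1 + y² - 4*y))) = -8*2*y*(y + (y + (5 - 5*y² + 20*y))) = -8*2*y*(y + (5 - 5*y² + 21*y)) = -8*2*y*(5 - 5*y² + 22*y) = -16*y*(5 - 5*y² + 22*y))
-40*(-13) + g(1) = -40*(-13) + 16*1*(-5 - 22*1 + 5*1²) = 520 + 16*1*(-5 - 22 + 5*1) = 520 + 16*1*(-5 - 22 + 5) = 520 + 16*1*(-22) = 520 - 352 = 168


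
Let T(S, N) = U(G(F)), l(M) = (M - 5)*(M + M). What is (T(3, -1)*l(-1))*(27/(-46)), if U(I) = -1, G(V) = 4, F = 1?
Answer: 162/23 ≈ 7.0435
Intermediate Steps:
l(M) = 2*M*(-5 + M) (l(M) = (-5 + M)*(2*M) = 2*M*(-5 + M))
T(S, N) = -1
(T(3, -1)*l(-1))*(27/(-46)) = (-2*(-1)*(-5 - 1))*(27/(-46)) = (-2*(-1)*(-6))*(27*(-1/46)) = -1*12*(-27/46) = -12*(-27/46) = 162/23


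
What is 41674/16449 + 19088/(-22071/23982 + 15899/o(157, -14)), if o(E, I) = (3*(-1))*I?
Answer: 3953621585338/74483193921 ≈ 53.081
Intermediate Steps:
o(E, I) = -3*I
41674/16449 + 19088/(-22071/23982 + 15899/o(157, -14)) = 41674/16449 + 19088/(-22071/23982 + 15899/((-3*(-14)))) = 41674*(1/16449) + 19088/(-22071*1/23982 + 15899/42) = 41674/16449 + 19088/(-1051/1142 + 15899*(1/42)) = 41674/16449 + 19088/(-1051/1142 + 15899/42) = 41674/16449 + 19088/(4528129/11991) = 41674/16449 + 19088*(11991/4528129) = 41674/16449 + 228884208/4528129 = 3953621585338/74483193921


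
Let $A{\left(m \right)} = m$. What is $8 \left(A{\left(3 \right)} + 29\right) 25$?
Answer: $6400$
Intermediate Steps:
$8 \left(A{\left(3 \right)} + 29\right) 25 = 8 \left(3 + 29\right) 25 = 8 \cdot 32 \cdot 25 = 256 \cdot 25 = 6400$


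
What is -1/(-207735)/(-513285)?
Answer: -1/106627259475 ≈ -9.3785e-12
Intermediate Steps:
-1/(-207735)/(-513285) = -1*(-1/207735)*(-1/513285) = (1/207735)*(-1/513285) = -1/106627259475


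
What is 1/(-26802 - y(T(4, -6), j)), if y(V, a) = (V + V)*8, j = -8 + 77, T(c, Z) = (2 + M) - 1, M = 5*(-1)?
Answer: -1/26738 ≈ -3.7400e-5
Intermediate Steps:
M = -5
T(c, Z) = -4 (T(c, Z) = (2 - 5) - 1 = -3 - 1 = -4)
j = 69
y(V, a) = 16*V (y(V, a) = (2*V)*8 = 16*V)
1/(-26802 - y(T(4, -6), j)) = 1/(-26802 - 16*(-4)) = 1/(-26802 - 1*(-64)) = 1/(-26802 + 64) = 1/(-26738) = -1/26738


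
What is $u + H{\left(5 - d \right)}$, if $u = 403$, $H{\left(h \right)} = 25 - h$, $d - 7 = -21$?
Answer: $409$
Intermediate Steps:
$d = -14$ ($d = 7 - 21 = -14$)
$u + H{\left(5 - d \right)} = 403 + \left(25 - \left(5 - -14\right)\right) = 403 + \left(25 - \left(5 + 14\right)\right) = 403 + \left(25 - 19\right) = 403 + 6 = 409$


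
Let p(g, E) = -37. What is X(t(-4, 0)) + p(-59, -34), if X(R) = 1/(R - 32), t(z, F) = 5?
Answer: -1000/27 ≈ -37.037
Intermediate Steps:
X(R) = 1/(-32 + R)
X(t(-4, 0)) + p(-59, -34) = 1/(-32 + 5) - 37 = 1/(-27) - 37 = -1/27 - 37 = -1000/27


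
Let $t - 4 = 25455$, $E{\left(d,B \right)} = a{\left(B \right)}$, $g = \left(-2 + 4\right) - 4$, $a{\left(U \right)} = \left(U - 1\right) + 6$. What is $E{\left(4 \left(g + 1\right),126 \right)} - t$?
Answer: $-25328$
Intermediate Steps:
$a{\left(U \right)} = 5 + U$ ($a{\left(U \right)} = \left(-1 + U\right) + 6 = 5 + U$)
$g = -2$ ($g = 2 - 4 = -2$)
$E{\left(d,B \right)} = 5 + B$
$t = 25459$ ($t = 4 + 25455 = 25459$)
$E{\left(4 \left(g + 1\right),126 \right)} - t = \left(5 + 126\right) - 25459 = 131 - 25459 = -25328$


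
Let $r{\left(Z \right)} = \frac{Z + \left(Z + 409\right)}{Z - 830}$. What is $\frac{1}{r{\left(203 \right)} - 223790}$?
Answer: $- \frac{627}{140317145} \approx -4.4684 \cdot 10^{-6}$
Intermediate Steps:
$r{\left(Z \right)} = \frac{409 + 2 Z}{-830 + Z}$ ($r{\left(Z \right)} = \frac{Z + \left(409 + Z\right)}{-830 + Z} = \frac{409 + 2 Z}{-830 + Z}$)
$\frac{1}{r{\left(203 \right)} - 223790} = \frac{1}{\frac{409 + 2 \cdot 203}{-830 + 203} - 223790} = \frac{1}{\frac{409 + 406}{-627} - 223790} = \frac{1}{\left(- \frac{1}{627}\right) 815 - 223790} = \frac{1}{- \frac{815}{627} - 223790} = \frac{1}{- \frac{140317145}{627}} = - \frac{627}{140317145}$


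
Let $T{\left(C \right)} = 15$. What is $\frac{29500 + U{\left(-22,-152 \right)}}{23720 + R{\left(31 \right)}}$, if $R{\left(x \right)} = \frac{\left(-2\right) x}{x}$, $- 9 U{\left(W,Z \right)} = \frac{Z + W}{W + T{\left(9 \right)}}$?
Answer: $\frac{309721}{249039} \approx 1.2437$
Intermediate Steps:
$U{\left(W,Z \right)} = - \frac{W + Z}{9 \left(15 + W\right)}$ ($U{\left(W,Z \right)} = - \frac{\left(Z + W\right) \frac{1}{W + 15}}{9} = - \frac{\left(W + Z\right) \frac{1}{15 + W}}{9} = - \frac{\frac{1}{15 + W} \left(W + Z\right)}{9} = - \frac{W + Z}{9 \left(15 + W\right)}$)
$R{\left(x \right)} = -2$
$\frac{29500 + U{\left(-22,-152 \right)}}{23720 + R{\left(31 \right)}} = \frac{29500 + \frac{\left(-1\right) \left(-22\right) - -152}{9 \left(15 - 22\right)}}{23720 - 2} = \frac{29500 + \frac{22 + 152}{9 \left(-7\right)}}{23718} = \left(29500 + \frac{1}{9} \left(- \frac{1}{7}\right) 174\right) \frac{1}{23718} = \left(29500 - \frac{58}{21}\right) \frac{1}{23718} = \frac{619442}{21} \cdot \frac{1}{23718} = \frac{309721}{249039}$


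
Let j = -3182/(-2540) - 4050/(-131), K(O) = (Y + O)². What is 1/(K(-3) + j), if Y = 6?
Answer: 166370/6849251 ≈ 0.024290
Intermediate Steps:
K(O) = (6 + O)²
j = 5351921/166370 (j = -3182*(-1/2540) - 4050*(-1/131) = 1591/1270 + 4050/131 = 5351921/166370 ≈ 32.169)
1/(K(-3) + j) = 1/((6 - 3)² + 5351921/166370) = 1/(3² + 5351921/166370) = 1/(9 + 5351921/166370) = 1/(6849251/166370) = 166370/6849251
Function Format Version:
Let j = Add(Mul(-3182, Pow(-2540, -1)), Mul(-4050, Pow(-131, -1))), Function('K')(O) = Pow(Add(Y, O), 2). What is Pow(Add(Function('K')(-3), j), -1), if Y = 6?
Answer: Rational(166370, 6849251) ≈ 0.024290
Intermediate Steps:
Function('K')(O) = Pow(Add(6, O), 2)
j = Rational(5351921, 166370) (j = Add(Mul(-3182, Rational(-1, 2540)), Mul(-4050, Rational(-1, 131))) = Add(Rational(1591, 1270), Rational(4050, 131)) = Rational(5351921, 166370) ≈ 32.169)
Pow(Add(Function('K')(-3), j), -1) = Pow(Add(Pow(Add(6, -3), 2), Rational(5351921, 166370)), -1) = Pow(Add(Pow(3, 2), Rational(5351921, 166370)), -1) = Pow(Add(9, Rational(5351921, 166370)), -1) = Pow(Rational(6849251, 166370), -1) = Rational(166370, 6849251)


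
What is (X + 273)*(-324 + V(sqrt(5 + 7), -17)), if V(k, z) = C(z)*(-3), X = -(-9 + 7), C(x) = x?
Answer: -75075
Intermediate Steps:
X = 2 (X = -1*(-2) = 2)
V(k, z) = -3*z (V(k, z) = z*(-3) = -3*z)
(X + 273)*(-324 + V(sqrt(5 + 7), -17)) = (2 + 273)*(-324 - 3*(-17)) = 275*(-324 + 51) = 275*(-273) = -75075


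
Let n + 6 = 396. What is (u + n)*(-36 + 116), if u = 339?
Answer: 58320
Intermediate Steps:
n = 390 (n = -6 + 396 = 390)
(u + n)*(-36 + 116) = (339 + 390)*(-36 + 116) = 729*80 = 58320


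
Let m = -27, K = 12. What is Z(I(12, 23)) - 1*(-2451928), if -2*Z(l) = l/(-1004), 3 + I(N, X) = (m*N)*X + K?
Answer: 4923463981/2008 ≈ 2.4519e+6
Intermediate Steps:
I(N, X) = 9 - 27*N*X (I(N, X) = -3 + ((-27*N)*X + 12) = -3 + (-27*N*X + 12) = -3 + (12 - 27*N*X) = 9 - 27*N*X)
Z(l) = l/2008 (Z(l) = -l/(2*(-1004)) = -l*(-1)/(2*1004) = -(-1)*l/2008 = l/2008)
Z(I(12, 23)) - 1*(-2451928) = (9 - 27*12*23)/2008 - 1*(-2451928) = (9 - 7452)/2008 + 2451928 = (1/2008)*(-7443) + 2451928 = -7443/2008 + 2451928 = 4923463981/2008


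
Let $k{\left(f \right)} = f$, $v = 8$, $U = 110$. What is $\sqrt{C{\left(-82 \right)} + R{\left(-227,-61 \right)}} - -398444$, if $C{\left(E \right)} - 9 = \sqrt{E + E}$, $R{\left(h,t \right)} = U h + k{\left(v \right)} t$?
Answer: $398444 + \sqrt{-25449 + 2 i \sqrt{41}} \approx 3.9844 \cdot 10^{5} + 159.53 i$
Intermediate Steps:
$R{\left(h,t \right)} = 8 t + 110 h$ ($R{\left(h,t \right)} = 110 h + 8 t = 8 t + 110 h$)
$C{\left(E \right)} = 9 + \sqrt{2} \sqrt{E}$ ($C{\left(E \right)} = 9 + \sqrt{E + E} = 9 + \sqrt{2 E} = 9 + \sqrt{2} \sqrt{E}$)
$\sqrt{C{\left(-82 \right)} + R{\left(-227,-61 \right)}} - -398444 = \sqrt{\left(9 + \sqrt{2} \sqrt{-82}\right) + \left(8 \left(-61\right) + 110 \left(-227\right)\right)} - -398444 = \sqrt{\left(9 + \sqrt{2} i \sqrt{82}\right) - 25458} + 398444 = \sqrt{\left(9 + 2 i \sqrt{41}\right) - 25458} + 398444 = \sqrt{-25449 + 2 i \sqrt{41}} + 398444 = 398444 + \sqrt{-25449 + 2 i \sqrt{41}}$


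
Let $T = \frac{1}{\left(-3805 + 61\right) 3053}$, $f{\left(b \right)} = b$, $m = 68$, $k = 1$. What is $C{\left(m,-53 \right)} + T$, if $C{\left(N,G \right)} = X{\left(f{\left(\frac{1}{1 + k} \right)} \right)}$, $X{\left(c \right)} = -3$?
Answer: $- \frac{34291297}{11430432} \approx -3.0$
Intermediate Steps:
$C{\left(N,G \right)} = -3$
$T = - \frac{1}{11430432}$ ($T = \frac{1}{-3744} \cdot \frac{1}{3053} = \left(- \frac{1}{3744}\right) \frac{1}{3053} = - \frac{1}{11430432} \approx -8.7486 \cdot 10^{-8}$)
$C{\left(m,-53 \right)} + T = -3 - \frac{1}{11430432} = - \frac{34291297}{11430432}$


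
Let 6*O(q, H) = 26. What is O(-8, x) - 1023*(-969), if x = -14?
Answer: 2973874/3 ≈ 9.9129e+5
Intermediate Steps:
O(q, H) = 13/3 (O(q, H) = (⅙)*26 = 13/3)
O(-8, x) - 1023*(-969) = 13/3 - 1023*(-969) = 13/3 + 991287 = 2973874/3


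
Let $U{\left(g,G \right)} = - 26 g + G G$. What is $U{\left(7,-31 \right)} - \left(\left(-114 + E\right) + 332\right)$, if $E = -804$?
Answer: $1365$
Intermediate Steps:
$U{\left(g,G \right)} = G^{2} - 26 g$ ($U{\left(g,G \right)} = - 26 g + G^{2} = G^{2} - 26 g$)
$U{\left(7,-31 \right)} - \left(\left(-114 + E\right) + 332\right) = \left(\left(-31\right)^{2} - 182\right) - \left(\left(-114 - 804\right) + 332\right) = \left(961 - 182\right) - \left(-918 + 332\right) = 779 - -586 = 779 + 586 = 1365$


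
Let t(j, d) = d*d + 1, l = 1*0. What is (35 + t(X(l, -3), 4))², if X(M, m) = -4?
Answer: 2704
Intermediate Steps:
l = 0
t(j, d) = 1 + d² (t(j, d) = d² + 1 = 1 + d²)
(35 + t(X(l, -3), 4))² = (35 + (1 + 4²))² = (35 + (1 + 16))² = (35 + 17)² = 52² = 2704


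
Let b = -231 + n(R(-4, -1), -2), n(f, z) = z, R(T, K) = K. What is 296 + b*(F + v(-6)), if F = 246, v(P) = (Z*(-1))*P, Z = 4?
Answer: -62614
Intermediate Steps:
v(P) = -4*P (v(P) = (4*(-1))*P = -4*P)
b = -233 (b = -231 - 2 = -233)
296 + b*(F + v(-6)) = 296 - 233*(246 - 4*(-6)) = 296 - 233*(246 + 24) = 296 - 233*270 = 296 - 62910 = -62614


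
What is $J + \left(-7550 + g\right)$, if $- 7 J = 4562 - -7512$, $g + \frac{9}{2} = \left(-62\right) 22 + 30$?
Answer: $- \frac{148587}{14} \approx -10613.0$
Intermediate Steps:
$g = - \frac{2677}{2}$ ($g = - \frac{9}{2} + \left(\left(-62\right) 22 + 30\right) = - \frac{9}{2} + \left(-1364 + 30\right) = - \frac{9}{2} - 1334 = - \frac{2677}{2} \approx -1338.5$)
$J = - \frac{12074}{7}$ ($J = - \frac{4562 - -7512}{7} = - \frac{4562 + 7512}{7} = \left(- \frac{1}{7}\right) 12074 = - \frac{12074}{7} \approx -1724.9$)
$J + \left(-7550 + g\right) = - \frac{12074}{7} - \frac{17777}{2} = - \frac{148587}{14}$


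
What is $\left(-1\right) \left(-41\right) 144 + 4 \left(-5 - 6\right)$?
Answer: $5860$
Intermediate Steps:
$\left(-1\right) \left(-41\right) 144 + 4 \left(-5 - 6\right) = 41 \cdot 144 + 4 \left(-11\right) = 5904 - 44 = 5860$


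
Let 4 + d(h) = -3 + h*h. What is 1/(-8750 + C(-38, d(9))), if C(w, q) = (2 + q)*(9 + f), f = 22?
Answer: -1/6394 ≈ -0.00015640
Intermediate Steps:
d(h) = -7 + h² (d(h) = -4 + (-3 + h*h) = -4 + (-3 + h²) = -7 + h²)
C(w, q) = 62 + 31*q (C(w, q) = (2 + q)*(9 + 22) = (2 + q)*31 = 62 + 31*q)
1/(-8750 + C(-38, d(9))) = 1/(-8750 + (62 + 31*(-7 + 9²))) = 1/(-8750 + (62 + 31*(-7 + 81))) = 1/(-8750 + (62 + 31*74)) = 1/(-8750 + (62 + 2294)) = 1/(-8750 + 2356) = 1/(-6394) = -1/6394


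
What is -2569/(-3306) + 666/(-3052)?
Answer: 704849/1261239 ≈ 0.55885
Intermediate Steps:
-2569/(-3306) + 666/(-3052) = -2569*(-1/3306) + 666*(-1/3052) = 2569/3306 - 333/1526 = 704849/1261239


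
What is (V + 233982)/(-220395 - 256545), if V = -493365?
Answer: 86461/158980 ≈ 0.54385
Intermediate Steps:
(V + 233982)/(-220395 - 256545) = (-493365 + 233982)/(-220395 - 256545) = -259383/(-476940) = -259383*(-1/476940) = 86461/158980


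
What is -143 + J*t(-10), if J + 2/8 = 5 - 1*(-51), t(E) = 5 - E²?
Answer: -21757/4 ≈ -5439.3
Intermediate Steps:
J = 223/4 (J = -¼ + (5 - 1*(-51)) = -¼ + (5 + 51) = -¼ + 56 = 223/4 ≈ 55.750)
-143 + J*t(-10) = -143 + 223*(5 - 1*(-10)²)/4 = -143 + 223*(5 - 1*100)/4 = -143 + 223*(5 - 100)/4 = -143 + (223/4)*(-95) = -143 - 21185/4 = -21757/4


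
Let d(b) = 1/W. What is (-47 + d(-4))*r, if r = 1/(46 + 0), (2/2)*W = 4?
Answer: -187/184 ≈ -1.0163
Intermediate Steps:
W = 4
d(b) = ¼ (d(b) = 1/4 = ¼)
r = 1/46 ≈ 0.021739
(-47 + d(-4))*r = (-47 + ¼)*(1/46) = -187/4*1/46 = -187/184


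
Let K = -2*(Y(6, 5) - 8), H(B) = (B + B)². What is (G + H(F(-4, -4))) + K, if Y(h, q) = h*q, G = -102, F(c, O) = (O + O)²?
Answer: 16238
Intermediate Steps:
F(c, O) = 4*O² (F(c, O) = (2*O)² = 4*O²)
H(B) = 4*B² (H(B) = (2*B)² = 4*B²)
K = -44 (K = -2*(6*5 - 8) = -2*(30 - 8) = -2*22 = -44)
(G + H(F(-4, -4))) + K = (-102 + 4*(4*(-4)²)²) - 44 = (-102 + 4*(4*16)²) - 44 = (-102 + 4*64²) - 44 = (-102 + 4*4096) - 44 = (-102 + 16384) - 44 = 16282 - 44 = 16238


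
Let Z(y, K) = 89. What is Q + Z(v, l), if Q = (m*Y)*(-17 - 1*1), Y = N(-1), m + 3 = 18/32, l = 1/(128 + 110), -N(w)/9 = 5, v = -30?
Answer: -15083/8 ≈ -1885.4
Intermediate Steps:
N(w) = -45 (N(w) = -9*5 = -45)
l = 1/238 ≈ 0.0042017
m = -39/16 (m = -3 + 18/32 = -3 + 18*(1/32) = -3 + 9/16 = -39/16 ≈ -2.4375)
Y = -45
Q = -15795/8 (Q = (-39/16*(-45))*(-17 - 1*1) = 1755*(-17 - 1)/16 = (1755/16)*(-18) = -15795/8 ≈ -1974.4)
Q + Z(v, l) = -15795/8 + 89 = -15083/8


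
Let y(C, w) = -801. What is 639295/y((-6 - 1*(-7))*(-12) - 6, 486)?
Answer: -639295/801 ≈ -798.12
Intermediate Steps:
639295/y((-6 - 1*(-7))*(-12) - 6, 486) = 639295/(-801) = 639295*(-1/801) = -639295/801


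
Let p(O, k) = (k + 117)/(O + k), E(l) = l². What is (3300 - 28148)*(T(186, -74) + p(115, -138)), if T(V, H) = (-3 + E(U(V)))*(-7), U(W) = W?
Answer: 138389743296/23 ≈ 6.0169e+9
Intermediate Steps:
p(O, k) = (117 + k)/(O + k)
T(V, H) = 21 - 7*V² (T(V, H) = (-3 + V²)*(-7) = 21 - 7*V²)
(3300 - 28148)*(T(186, -74) + p(115, -138)) = (3300 - 28148)*((21 - 7*186²) + (117 - 138)/(115 - 138)) = -24848*((21 - 7*34596) - 21/(-23)) = -24848*((21 - 242172) - 1/23*(-21)) = -24848*(-242151 + 21/23) = -24848*(-5569452/23) = 138389743296/23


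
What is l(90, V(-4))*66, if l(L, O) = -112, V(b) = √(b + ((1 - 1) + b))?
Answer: -7392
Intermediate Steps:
V(b) = √2*√b (V(b) = √(b + (0 + b)) = √(b + b) = √(2*b) = √2*√b)
l(90, V(-4))*66 = -112*66 = -7392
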